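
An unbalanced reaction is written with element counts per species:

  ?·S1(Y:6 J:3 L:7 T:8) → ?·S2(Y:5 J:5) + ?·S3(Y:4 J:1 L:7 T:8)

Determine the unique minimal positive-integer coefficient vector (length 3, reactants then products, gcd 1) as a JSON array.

Y: 5·6 = 30 | 2·5+5·4 = 30
J: 5·3 = 15 | 2·5+5·1 = 15
L: 5·7 = 35 | 2·0+5·7 = 35
T: 5·8 = 40 | 2·0+5·8 = 40
gcd(5,2,5) = 1

Coefficients: [5, 2, 5]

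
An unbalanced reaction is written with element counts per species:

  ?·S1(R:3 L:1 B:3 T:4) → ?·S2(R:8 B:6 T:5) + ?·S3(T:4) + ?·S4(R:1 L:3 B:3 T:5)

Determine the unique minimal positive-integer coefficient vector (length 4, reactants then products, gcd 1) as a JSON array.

Coefficients: [6, 2, 1, 2]

R: 6·3 = 18 | 2·8+1·0+2·1 = 18
L: 6·1 = 6 | 2·0+1·0+2·3 = 6
B: 6·3 = 18 | 2·6+1·0+2·3 = 18
T: 6·4 = 24 | 2·5+1·4+2·5 = 24
gcd(6,2,1,2) = 1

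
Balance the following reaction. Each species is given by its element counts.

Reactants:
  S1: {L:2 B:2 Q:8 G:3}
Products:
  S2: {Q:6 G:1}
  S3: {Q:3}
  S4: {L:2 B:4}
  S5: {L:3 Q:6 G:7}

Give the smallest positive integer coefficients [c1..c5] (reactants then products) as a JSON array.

L: 6·2 = 12 | 4·0+4·0+3·2+2·3 = 12
B: 6·2 = 12 | 4·0+4·0+3·4+2·0 = 12
Q: 6·8 = 48 | 4·6+4·3+3·0+2·6 = 48
G: 6·3 = 18 | 4·1+4·0+3·0+2·7 = 18
gcd(6,4,4,3,2) = 1

Coefficients: [6, 4, 4, 3, 2]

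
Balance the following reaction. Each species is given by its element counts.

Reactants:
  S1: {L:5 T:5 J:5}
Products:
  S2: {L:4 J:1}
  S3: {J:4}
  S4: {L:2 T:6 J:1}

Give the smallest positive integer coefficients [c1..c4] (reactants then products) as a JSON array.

L: 6·5 = 30 | 5·4+5·0+5·2 = 30
T: 6·5 = 30 | 5·0+5·0+5·6 = 30
J: 6·5 = 30 | 5·1+5·4+5·1 = 30
gcd(6,5,5,5) = 1

Coefficients: [6, 5, 5, 5]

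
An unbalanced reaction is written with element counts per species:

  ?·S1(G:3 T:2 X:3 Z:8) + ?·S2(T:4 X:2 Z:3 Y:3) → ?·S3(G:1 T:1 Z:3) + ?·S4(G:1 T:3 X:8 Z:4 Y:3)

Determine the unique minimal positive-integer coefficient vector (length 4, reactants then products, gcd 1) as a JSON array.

Coefficients: [2, 1, 5, 1]

G: 2·3+1·0 = 6 | 5·1+1·1 = 6
T: 2·2+1·4 = 8 | 5·1+1·3 = 8
X: 2·3+1·2 = 8 | 5·0+1·8 = 8
Z: 2·8+1·3 = 19 | 5·3+1·4 = 19
Y: 2·0+1·3 = 3 | 5·0+1·3 = 3
gcd(2,1,5,1) = 1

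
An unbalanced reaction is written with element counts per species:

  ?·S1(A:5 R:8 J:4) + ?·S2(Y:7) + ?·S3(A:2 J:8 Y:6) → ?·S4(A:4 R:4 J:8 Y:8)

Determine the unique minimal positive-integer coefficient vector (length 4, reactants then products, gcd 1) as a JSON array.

A: 2·5+2·0+3·2 = 16 | 4·4 = 16
R: 2·8+2·0+3·0 = 16 | 4·4 = 16
J: 2·4+2·0+3·8 = 32 | 4·8 = 32
Y: 2·0+2·7+3·6 = 32 | 4·8 = 32
gcd(2,2,3,4) = 1

Coefficients: [2, 2, 3, 4]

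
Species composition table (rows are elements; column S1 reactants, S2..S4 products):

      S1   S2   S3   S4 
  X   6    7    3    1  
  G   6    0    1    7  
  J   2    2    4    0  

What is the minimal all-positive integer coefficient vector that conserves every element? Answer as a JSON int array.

Coefficients: [6, 4, 1, 5]

X: 6·6 = 36 | 4·7+1·3+5·1 = 36
G: 6·6 = 36 | 4·0+1·1+5·7 = 36
J: 6·2 = 12 | 4·2+1·4+5·0 = 12
gcd(6,4,1,5) = 1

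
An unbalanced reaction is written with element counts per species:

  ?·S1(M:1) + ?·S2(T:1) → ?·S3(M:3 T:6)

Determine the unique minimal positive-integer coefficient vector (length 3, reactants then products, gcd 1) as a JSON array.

M: 3·1+6·0 = 3 | 1·3 = 3
T: 3·0+6·1 = 6 | 1·6 = 6
gcd(3,6,1) = 1

Coefficients: [3, 6, 1]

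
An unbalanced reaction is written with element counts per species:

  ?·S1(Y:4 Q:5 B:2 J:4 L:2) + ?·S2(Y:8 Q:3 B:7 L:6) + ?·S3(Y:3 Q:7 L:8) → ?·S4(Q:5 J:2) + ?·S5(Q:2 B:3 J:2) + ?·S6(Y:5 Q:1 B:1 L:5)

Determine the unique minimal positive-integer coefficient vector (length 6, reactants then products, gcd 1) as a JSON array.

Y: 4·4+1·8+2·3 = 30 | 5·0+3·0+6·5 = 30
Q: 4·5+1·3+2·7 = 37 | 5·5+3·2+6·1 = 37
B: 4·2+1·7+2·0 = 15 | 5·0+3·3+6·1 = 15
J: 4·4+1·0+2·0 = 16 | 5·2+3·2+6·0 = 16
L: 4·2+1·6+2·8 = 30 | 5·0+3·0+6·5 = 30
gcd(4,1,2,5,3,6) = 1

Coefficients: [4, 1, 2, 5, 3, 6]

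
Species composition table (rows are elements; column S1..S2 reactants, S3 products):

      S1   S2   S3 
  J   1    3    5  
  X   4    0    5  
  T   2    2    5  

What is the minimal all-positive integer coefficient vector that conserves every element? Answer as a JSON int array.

J: 5·1+5·3 = 20 | 4·5 = 20
X: 5·4+5·0 = 20 | 4·5 = 20
T: 5·2+5·2 = 20 | 4·5 = 20
gcd(5,5,4) = 1

Coefficients: [5, 5, 4]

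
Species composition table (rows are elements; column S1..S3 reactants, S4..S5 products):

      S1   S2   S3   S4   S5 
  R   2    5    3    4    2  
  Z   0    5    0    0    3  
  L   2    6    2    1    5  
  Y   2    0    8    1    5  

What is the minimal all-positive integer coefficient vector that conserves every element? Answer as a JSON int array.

R: 3·2+3·5+3·3 = 30 | 5·4+5·2 = 30
Z: 3·0+3·5+3·0 = 15 | 5·0+5·3 = 15
L: 3·2+3·6+3·2 = 30 | 5·1+5·5 = 30
Y: 3·2+3·0+3·8 = 30 | 5·1+5·5 = 30
gcd(3,3,3,5,5) = 1

Coefficients: [3, 3, 3, 5, 5]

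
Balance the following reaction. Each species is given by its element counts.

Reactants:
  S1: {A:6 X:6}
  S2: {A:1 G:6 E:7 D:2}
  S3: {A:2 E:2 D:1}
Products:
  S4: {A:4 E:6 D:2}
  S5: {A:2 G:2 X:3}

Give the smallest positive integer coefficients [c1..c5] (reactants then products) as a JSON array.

Coefficients: [3, 2, 2, 3, 6]

A: 3·6+2·1+2·2 = 24 | 3·4+6·2 = 24
G: 3·0+2·6+2·0 = 12 | 3·0+6·2 = 12
E: 3·0+2·7+2·2 = 18 | 3·6+6·0 = 18
D: 3·0+2·2+2·1 = 6 | 3·2+6·0 = 6
X: 3·6+2·0+2·0 = 18 | 3·0+6·3 = 18
gcd(3,2,2,3,6) = 1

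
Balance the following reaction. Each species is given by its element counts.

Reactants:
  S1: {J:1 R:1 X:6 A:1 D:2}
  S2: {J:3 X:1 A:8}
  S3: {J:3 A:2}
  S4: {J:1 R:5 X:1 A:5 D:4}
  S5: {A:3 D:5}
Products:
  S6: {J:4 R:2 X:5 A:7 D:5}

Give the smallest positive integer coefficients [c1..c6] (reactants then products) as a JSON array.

J: 3·1+1·3+3·3+1·1+2·0 = 16 | 4·4 = 16
R: 3·1+1·0+3·0+1·5+2·0 = 8 | 4·2 = 8
X: 3·6+1·1+3·0+1·1+2·0 = 20 | 4·5 = 20
A: 3·1+1·8+3·2+1·5+2·3 = 28 | 4·7 = 28
D: 3·2+1·0+3·0+1·4+2·5 = 20 | 4·5 = 20
gcd(3,1,3,1,2,4) = 1

Coefficients: [3, 1, 3, 1, 2, 4]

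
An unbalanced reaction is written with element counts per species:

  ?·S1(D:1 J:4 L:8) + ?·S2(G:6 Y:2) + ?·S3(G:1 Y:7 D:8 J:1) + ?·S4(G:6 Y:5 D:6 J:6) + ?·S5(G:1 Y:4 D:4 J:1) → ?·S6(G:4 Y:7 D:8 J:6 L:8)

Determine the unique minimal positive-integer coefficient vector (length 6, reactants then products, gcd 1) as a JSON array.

G: 6·0+2·6+3·1+1·6+3·1 = 24 | 6·4 = 24
Y: 6·0+2·2+3·7+1·5+3·4 = 42 | 6·7 = 42
D: 6·1+2·0+3·8+1·6+3·4 = 48 | 6·8 = 48
J: 6·4+2·0+3·1+1·6+3·1 = 36 | 6·6 = 36
L: 6·8+2·0+3·0+1·0+3·0 = 48 | 6·8 = 48
gcd(6,2,3,1,3,6) = 1

Coefficients: [6, 2, 3, 1, 3, 6]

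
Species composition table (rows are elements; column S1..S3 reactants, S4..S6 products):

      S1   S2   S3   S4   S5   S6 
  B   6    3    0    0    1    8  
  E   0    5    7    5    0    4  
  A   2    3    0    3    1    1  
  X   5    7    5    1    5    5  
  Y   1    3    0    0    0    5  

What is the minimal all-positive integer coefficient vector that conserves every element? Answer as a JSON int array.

Coefficients: [3, 4, 1, 3, 6, 3]

B: 3·6+4·3+1·0 = 30 | 3·0+6·1+3·8 = 30
E: 3·0+4·5+1·7 = 27 | 3·5+6·0+3·4 = 27
A: 3·2+4·3+1·0 = 18 | 3·3+6·1+3·1 = 18
X: 3·5+4·7+1·5 = 48 | 3·1+6·5+3·5 = 48
Y: 3·1+4·3+1·0 = 15 | 3·0+6·0+3·5 = 15
gcd(3,4,1,3,6,3) = 1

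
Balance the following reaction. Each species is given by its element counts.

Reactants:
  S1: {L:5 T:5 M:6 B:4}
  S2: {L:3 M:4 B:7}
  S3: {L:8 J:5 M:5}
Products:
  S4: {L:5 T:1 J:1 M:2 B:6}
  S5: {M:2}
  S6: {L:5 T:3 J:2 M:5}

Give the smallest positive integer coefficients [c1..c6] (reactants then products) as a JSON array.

Coefficients: [4, 2, 3, 5, 6, 5]

L: 4·5+2·3+3·8 = 50 | 5·5+6·0+5·5 = 50
T: 4·5+2·0+3·0 = 20 | 5·1+6·0+5·3 = 20
J: 4·0+2·0+3·5 = 15 | 5·1+6·0+5·2 = 15
M: 4·6+2·4+3·5 = 47 | 5·2+6·2+5·5 = 47
B: 4·4+2·7+3·0 = 30 | 5·6+6·0+5·0 = 30
gcd(4,2,3,5,6,5) = 1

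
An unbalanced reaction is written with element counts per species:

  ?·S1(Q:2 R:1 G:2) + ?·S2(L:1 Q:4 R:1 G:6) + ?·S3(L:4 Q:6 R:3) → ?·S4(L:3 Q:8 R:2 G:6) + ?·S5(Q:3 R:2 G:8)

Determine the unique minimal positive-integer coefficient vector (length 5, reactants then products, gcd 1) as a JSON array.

L: 2·0+5·1+1·4 = 9 | 3·3+2·0 = 9
Q: 2·2+5·4+1·6 = 30 | 3·8+2·3 = 30
R: 2·1+5·1+1·3 = 10 | 3·2+2·2 = 10
G: 2·2+5·6+1·0 = 34 | 3·6+2·8 = 34
gcd(2,5,1,3,2) = 1

Coefficients: [2, 5, 1, 3, 2]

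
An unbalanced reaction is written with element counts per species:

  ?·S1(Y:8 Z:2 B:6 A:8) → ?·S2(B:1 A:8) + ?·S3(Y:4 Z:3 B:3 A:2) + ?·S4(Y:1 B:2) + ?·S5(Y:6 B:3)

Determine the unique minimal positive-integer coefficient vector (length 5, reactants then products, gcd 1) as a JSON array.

Y: 6·8 = 48 | 5·0+4·4+2·1+5·6 = 48
Z: 6·2 = 12 | 5·0+4·3+2·0+5·0 = 12
B: 6·6 = 36 | 5·1+4·3+2·2+5·3 = 36
A: 6·8 = 48 | 5·8+4·2+2·0+5·0 = 48
gcd(6,5,4,2,5) = 1

Coefficients: [6, 5, 4, 2, 5]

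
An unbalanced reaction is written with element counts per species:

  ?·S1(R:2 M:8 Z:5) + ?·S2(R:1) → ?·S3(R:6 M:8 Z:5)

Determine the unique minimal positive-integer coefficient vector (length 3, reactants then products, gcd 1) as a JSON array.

Coefficients: [1, 4, 1]

R: 1·2+4·1 = 6 | 1·6 = 6
M: 1·8+4·0 = 8 | 1·8 = 8
Z: 1·5+4·0 = 5 | 1·5 = 5
gcd(1,4,1) = 1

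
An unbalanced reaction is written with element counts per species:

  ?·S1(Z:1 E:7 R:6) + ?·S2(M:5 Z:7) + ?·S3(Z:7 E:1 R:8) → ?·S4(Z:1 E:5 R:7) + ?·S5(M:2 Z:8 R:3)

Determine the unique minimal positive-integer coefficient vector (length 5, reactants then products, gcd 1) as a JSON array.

M: 3·0+2·5+4·0 = 10 | 5·0+5·2 = 10
Z: 3·1+2·7+4·7 = 45 | 5·1+5·8 = 45
E: 3·7+2·0+4·1 = 25 | 5·5+5·0 = 25
R: 3·6+2·0+4·8 = 50 | 5·7+5·3 = 50
gcd(3,2,4,5,5) = 1

Coefficients: [3, 2, 4, 5, 5]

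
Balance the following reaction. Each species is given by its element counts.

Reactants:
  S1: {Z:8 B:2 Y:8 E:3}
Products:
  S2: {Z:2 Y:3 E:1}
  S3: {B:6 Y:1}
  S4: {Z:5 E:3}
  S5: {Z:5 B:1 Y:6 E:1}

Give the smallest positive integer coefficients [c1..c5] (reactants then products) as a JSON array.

Coefficients: [5, 5, 1, 2, 4]

Z: 5·8 = 40 | 5·2+1·0+2·5+4·5 = 40
B: 5·2 = 10 | 5·0+1·6+2·0+4·1 = 10
Y: 5·8 = 40 | 5·3+1·1+2·0+4·6 = 40
E: 5·3 = 15 | 5·1+1·0+2·3+4·1 = 15
gcd(5,5,1,2,4) = 1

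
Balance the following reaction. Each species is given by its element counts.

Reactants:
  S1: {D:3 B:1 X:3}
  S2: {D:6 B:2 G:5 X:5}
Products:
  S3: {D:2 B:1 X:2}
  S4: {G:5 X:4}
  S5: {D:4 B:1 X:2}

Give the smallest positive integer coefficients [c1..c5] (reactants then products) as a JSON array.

Coefficients: [6, 2, 5, 2, 5]

D: 6·3+2·6 = 30 | 5·2+2·0+5·4 = 30
B: 6·1+2·2 = 10 | 5·1+2·0+5·1 = 10
G: 6·0+2·5 = 10 | 5·0+2·5+5·0 = 10
X: 6·3+2·5 = 28 | 5·2+2·4+5·2 = 28
gcd(6,2,5,2,5) = 1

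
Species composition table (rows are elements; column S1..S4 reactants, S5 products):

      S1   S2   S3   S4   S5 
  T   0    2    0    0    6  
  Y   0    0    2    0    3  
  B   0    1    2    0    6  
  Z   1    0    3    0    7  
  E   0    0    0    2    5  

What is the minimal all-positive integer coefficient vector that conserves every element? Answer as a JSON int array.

T: 5·0+6·2+3·0+5·0 = 12 | 2·6 = 12
Y: 5·0+6·0+3·2+5·0 = 6 | 2·3 = 6
B: 5·0+6·1+3·2+5·0 = 12 | 2·6 = 12
Z: 5·1+6·0+3·3+5·0 = 14 | 2·7 = 14
E: 5·0+6·0+3·0+5·2 = 10 | 2·5 = 10
gcd(5,6,3,5,2) = 1

Coefficients: [5, 6, 3, 5, 2]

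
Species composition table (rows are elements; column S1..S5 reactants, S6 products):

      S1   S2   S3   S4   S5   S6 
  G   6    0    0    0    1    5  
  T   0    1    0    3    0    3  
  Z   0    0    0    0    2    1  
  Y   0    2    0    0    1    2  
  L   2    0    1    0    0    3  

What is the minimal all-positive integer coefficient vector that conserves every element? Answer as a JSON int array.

Coefficients: [3, 3, 6, 3, 2, 4]

G: 3·6+3·0+6·0+3·0+2·1 = 20 | 4·5 = 20
T: 3·0+3·1+6·0+3·3+2·0 = 12 | 4·3 = 12
Z: 3·0+3·0+6·0+3·0+2·2 = 4 | 4·1 = 4
Y: 3·0+3·2+6·0+3·0+2·1 = 8 | 4·2 = 8
L: 3·2+3·0+6·1+3·0+2·0 = 12 | 4·3 = 12
gcd(3,3,6,3,2,4) = 1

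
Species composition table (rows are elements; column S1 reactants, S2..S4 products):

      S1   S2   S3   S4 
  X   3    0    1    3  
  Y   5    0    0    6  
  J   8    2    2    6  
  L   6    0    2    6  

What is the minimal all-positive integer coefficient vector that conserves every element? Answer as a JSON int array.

Coefficients: [6, 6, 3, 5]

X: 6·3 = 18 | 6·0+3·1+5·3 = 18
Y: 6·5 = 30 | 6·0+3·0+5·6 = 30
J: 6·8 = 48 | 6·2+3·2+5·6 = 48
L: 6·6 = 36 | 6·0+3·2+5·6 = 36
gcd(6,6,3,5) = 1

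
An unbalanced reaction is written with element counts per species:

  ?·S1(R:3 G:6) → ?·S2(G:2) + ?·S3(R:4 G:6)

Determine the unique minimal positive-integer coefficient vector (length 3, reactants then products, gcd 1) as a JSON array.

R: 4·3 = 12 | 3·0+3·4 = 12
G: 4·6 = 24 | 3·2+3·6 = 24
gcd(4,3,3) = 1

Coefficients: [4, 3, 3]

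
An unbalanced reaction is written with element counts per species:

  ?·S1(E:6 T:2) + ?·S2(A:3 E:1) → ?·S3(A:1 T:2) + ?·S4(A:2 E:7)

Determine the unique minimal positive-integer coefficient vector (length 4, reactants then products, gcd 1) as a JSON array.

Coefficients: [1, 1, 1, 1]

A: 1·0+1·3 = 3 | 1·1+1·2 = 3
E: 1·6+1·1 = 7 | 1·0+1·7 = 7
T: 1·2+1·0 = 2 | 1·2+1·0 = 2
gcd(1,1,1,1) = 1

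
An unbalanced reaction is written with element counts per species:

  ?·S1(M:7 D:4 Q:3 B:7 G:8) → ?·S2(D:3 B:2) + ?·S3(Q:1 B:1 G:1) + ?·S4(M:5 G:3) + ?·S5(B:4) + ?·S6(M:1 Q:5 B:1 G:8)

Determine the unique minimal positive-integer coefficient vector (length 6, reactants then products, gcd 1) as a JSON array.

M: 3·7 = 21 | 4·0+4·0+4·5+2·0+1·1 = 21
D: 3·4 = 12 | 4·3+4·0+4·0+2·0+1·0 = 12
Q: 3·3 = 9 | 4·0+4·1+4·0+2·0+1·5 = 9
B: 3·7 = 21 | 4·2+4·1+4·0+2·4+1·1 = 21
G: 3·8 = 24 | 4·0+4·1+4·3+2·0+1·8 = 24
gcd(3,4,4,4,2,1) = 1

Coefficients: [3, 4, 4, 4, 2, 1]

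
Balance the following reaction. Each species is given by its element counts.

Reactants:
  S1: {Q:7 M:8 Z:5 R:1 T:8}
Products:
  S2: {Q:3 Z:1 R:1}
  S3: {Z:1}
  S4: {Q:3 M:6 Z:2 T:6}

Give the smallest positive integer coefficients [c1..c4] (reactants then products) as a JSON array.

Q: 3·7 = 21 | 3·3+4·0+4·3 = 21
M: 3·8 = 24 | 3·0+4·0+4·6 = 24
Z: 3·5 = 15 | 3·1+4·1+4·2 = 15
R: 3·1 = 3 | 3·1+4·0+4·0 = 3
T: 3·8 = 24 | 3·0+4·0+4·6 = 24
gcd(3,3,4,4) = 1

Coefficients: [3, 3, 4, 4]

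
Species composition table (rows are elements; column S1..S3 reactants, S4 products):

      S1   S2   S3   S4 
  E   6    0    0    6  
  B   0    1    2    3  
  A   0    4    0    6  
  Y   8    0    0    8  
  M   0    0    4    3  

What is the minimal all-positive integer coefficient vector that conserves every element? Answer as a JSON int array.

Coefficients: [4, 6, 3, 4]

E: 4·6+6·0+3·0 = 24 | 4·6 = 24
B: 4·0+6·1+3·2 = 12 | 4·3 = 12
A: 4·0+6·4+3·0 = 24 | 4·6 = 24
Y: 4·8+6·0+3·0 = 32 | 4·8 = 32
M: 4·0+6·0+3·4 = 12 | 4·3 = 12
gcd(4,6,3,4) = 1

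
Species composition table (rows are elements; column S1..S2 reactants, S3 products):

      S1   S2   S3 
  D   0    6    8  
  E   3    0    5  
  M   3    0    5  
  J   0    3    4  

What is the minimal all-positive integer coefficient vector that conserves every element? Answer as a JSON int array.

D: 5·0+4·6 = 24 | 3·8 = 24
E: 5·3+4·0 = 15 | 3·5 = 15
M: 5·3+4·0 = 15 | 3·5 = 15
J: 5·0+4·3 = 12 | 3·4 = 12
gcd(5,4,3) = 1

Coefficients: [5, 4, 3]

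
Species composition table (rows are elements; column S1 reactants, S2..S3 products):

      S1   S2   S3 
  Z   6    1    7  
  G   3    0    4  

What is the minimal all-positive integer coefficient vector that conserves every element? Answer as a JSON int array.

Coefficients: [4, 3, 3]

Z: 4·6 = 24 | 3·1+3·7 = 24
G: 4·3 = 12 | 3·0+3·4 = 12
gcd(4,3,3) = 1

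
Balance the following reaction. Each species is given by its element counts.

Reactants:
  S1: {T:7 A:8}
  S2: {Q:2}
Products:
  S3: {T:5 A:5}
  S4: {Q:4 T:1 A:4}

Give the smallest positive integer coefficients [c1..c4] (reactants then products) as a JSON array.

Coefficients: [3, 2, 4, 1]

Q: 3·0+2·2 = 4 | 4·0+1·4 = 4
T: 3·7+2·0 = 21 | 4·5+1·1 = 21
A: 3·8+2·0 = 24 | 4·5+1·4 = 24
gcd(3,2,4,1) = 1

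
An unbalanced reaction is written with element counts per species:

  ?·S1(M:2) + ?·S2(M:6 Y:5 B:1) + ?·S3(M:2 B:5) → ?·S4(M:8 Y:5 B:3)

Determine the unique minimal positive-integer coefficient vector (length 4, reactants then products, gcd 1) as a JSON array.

M: 3·2+5·6+2·2 = 40 | 5·8 = 40
Y: 3·0+5·5+2·0 = 25 | 5·5 = 25
B: 3·0+5·1+2·5 = 15 | 5·3 = 15
gcd(3,5,2,5) = 1

Coefficients: [3, 5, 2, 5]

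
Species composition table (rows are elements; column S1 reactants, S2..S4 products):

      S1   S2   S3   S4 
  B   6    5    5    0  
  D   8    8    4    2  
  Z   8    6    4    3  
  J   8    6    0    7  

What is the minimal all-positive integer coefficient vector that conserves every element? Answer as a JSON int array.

Coefficients: [5, 2, 4, 4]

B: 5·6 = 30 | 2·5+4·5+4·0 = 30
D: 5·8 = 40 | 2·8+4·4+4·2 = 40
Z: 5·8 = 40 | 2·6+4·4+4·3 = 40
J: 5·8 = 40 | 2·6+4·0+4·7 = 40
gcd(5,2,4,4) = 1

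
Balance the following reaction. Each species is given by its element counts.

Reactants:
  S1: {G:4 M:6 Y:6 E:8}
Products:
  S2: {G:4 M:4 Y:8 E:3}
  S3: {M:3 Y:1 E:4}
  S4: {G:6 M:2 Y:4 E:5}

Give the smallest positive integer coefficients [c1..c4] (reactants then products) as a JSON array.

G: 5·4 = 20 | 2·4+6·0+2·6 = 20
M: 5·6 = 30 | 2·4+6·3+2·2 = 30
Y: 5·6 = 30 | 2·8+6·1+2·4 = 30
E: 5·8 = 40 | 2·3+6·4+2·5 = 40
gcd(5,2,6,2) = 1

Coefficients: [5, 2, 6, 2]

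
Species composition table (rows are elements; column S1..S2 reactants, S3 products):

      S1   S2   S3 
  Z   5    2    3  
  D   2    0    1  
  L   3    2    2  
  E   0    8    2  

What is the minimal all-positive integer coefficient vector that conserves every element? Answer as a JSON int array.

Coefficients: [2, 1, 4]

Z: 2·5+1·2 = 12 | 4·3 = 12
D: 2·2+1·0 = 4 | 4·1 = 4
L: 2·3+1·2 = 8 | 4·2 = 8
E: 2·0+1·8 = 8 | 4·2 = 8
gcd(2,1,4) = 1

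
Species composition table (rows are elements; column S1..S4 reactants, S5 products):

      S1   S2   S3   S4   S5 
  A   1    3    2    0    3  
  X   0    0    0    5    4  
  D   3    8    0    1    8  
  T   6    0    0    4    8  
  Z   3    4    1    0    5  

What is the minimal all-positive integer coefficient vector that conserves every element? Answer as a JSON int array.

A: 4·1+3·3+1·2+4·0 = 15 | 5·3 = 15
X: 4·0+3·0+1·0+4·5 = 20 | 5·4 = 20
D: 4·3+3·8+1·0+4·1 = 40 | 5·8 = 40
T: 4·6+3·0+1·0+4·4 = 40 | 5·8 = 40
Z: 4·3+3·4+1·1+4·0 = 25 | 5·5 = 25
gcd(4,3,1,4,5) = 1

Coefficients: [4, 3, 1, 4, 5]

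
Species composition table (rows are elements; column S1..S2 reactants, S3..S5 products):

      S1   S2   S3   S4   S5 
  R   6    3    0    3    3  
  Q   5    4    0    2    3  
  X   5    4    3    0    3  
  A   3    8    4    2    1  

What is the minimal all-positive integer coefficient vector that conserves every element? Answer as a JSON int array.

Coefficients: [4, 1, 2, 3, 6]

R: 4·6+1·3 = 27 | 2·0+3·3+6·3 = 27
Q: 4·5+1·4 = 24 | 2·0+3·2+6·3 = 24
X: 4·5+1·4 = 24 | 2·3+3·0+6·3 = 24
A: 4·3+1·8 = 20 | 2·4+3·2+6·1 = 20
gcd(4,1,2,3,6) = 1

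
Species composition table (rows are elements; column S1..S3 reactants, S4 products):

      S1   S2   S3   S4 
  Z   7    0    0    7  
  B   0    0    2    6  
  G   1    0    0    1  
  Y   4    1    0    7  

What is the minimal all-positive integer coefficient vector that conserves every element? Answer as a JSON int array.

Z: 1·7+3·0+3·0 = 7 | 1·7 = 7
B: 1·0+3·0+3·2 = 6 | 1·6 = 6
G: 1·1+3·0+3·0 = 1 | 1·1 = 1
Y: 1·4+3·1+3·0 = 7 | 1·7 = 7
gcd(1,3,3,1) = 1

Coefficients: [1, 3, 3, 1]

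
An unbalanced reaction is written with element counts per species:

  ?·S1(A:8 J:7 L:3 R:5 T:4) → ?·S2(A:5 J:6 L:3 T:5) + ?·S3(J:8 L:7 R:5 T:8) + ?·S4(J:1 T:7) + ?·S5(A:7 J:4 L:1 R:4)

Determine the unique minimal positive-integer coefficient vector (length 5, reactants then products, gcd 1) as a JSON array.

Coefficients: [5, 1, 1, 1, 5]

A: 5·8 = 40 | 1·5+1·0+1·0+5·7 = 40
J: 5·7 = 35 | 1·6+1·8+1·1+5·4 = 35
L: 5·3 = 15 | 1·3+1·7+1·0+5·1 = 15
R: 5·5 = 25 | 1·0+1·5+1·0+5·4 = 25
T: 5·4 = 20 | 1·5+1·8+1·7+5·0 = 20
gcd(5,1,1,1,5) = 1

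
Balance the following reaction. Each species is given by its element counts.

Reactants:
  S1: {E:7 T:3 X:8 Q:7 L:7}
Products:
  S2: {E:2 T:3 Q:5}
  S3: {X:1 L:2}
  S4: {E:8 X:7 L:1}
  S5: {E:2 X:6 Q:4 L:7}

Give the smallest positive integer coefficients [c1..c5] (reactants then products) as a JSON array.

E: 2·7 = 14 | 2·2+3·0+1·8+1·2 = 14
T: 2·3 = 6 | 2·3+3·0+1·0+1·0 = 6
X: 2·8 = 16 | 2·0+3·1+1·7+1·6 = 16
Q: 2·7 = 14 | 2·5+3·0+1·0+1·4 = 14
L: 2·7 = 14 | 2·0+3·2+1·1+1·7 = 14
gcd(2,2,3,1,1) = 1

Coefficients: [2, 2, 3, 1, 1]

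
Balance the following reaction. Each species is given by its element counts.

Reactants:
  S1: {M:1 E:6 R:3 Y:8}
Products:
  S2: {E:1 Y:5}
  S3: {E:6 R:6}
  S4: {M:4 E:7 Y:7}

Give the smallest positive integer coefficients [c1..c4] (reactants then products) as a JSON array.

M: 4·1 = 4 | 5·0+2·0+1·4 = 4
E: 4·6 = 24 | 5·1+2·6+1·7 = 24
R: 4·3 = 12 | 5·0+2·6+1·0 = 12
Y: 4·8 = 32 | 5·5+2·0+1·7 = 32
gcd(4,5,2,1) = 1

Coefficients: [4, 5, 2, 1]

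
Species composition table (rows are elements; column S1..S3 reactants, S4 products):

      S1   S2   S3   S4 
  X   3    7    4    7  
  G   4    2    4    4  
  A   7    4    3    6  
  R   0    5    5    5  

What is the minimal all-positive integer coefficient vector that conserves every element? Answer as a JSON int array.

Coefficients: [1, 2, 1, 3]

X: 1·3+2·7+1·4 = 21 | 3·7 = 21
G: 1·4+2·2+1·4 = 12 | 3·4 = 12
A: 1·7+2·4+1·3 = 18 | 3·6 = 18
R: 1·0+2·5+1·5 = 15 | 3·5 = 15
gcd(1,2,1,3) = 1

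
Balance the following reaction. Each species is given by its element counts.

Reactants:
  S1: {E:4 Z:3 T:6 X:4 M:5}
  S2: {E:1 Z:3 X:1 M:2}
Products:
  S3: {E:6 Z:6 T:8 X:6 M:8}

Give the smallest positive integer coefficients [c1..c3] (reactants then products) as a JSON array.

Coefficients: [4, 2, 3]

E: 4·4+2·1 = 18 | 3·6 = 18
Z: 4·3+2·3 = 18 | 3·6 = 18
T: 4·6+2·0 = 24 | 3·8 = 24
X: 4·4+2·1 = 18 | 3·6 = 18
M: 4·5+2·2 = 24 | 3·8 = 24
gcd(4,2,3) = 1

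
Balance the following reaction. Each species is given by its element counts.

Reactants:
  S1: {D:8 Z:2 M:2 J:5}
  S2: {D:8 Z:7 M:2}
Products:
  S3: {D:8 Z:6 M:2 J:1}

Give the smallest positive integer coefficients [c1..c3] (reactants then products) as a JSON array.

D: 1·8+4·8 = 40 | 5·8 = 40
Z: 1·2+4·7 = 30 | 5·6 = 30
M: 1·2+4·2 = 10 | 5·2 = 10
J: 1·5+4·0 = 5 | 5·1 = 5
gcd(1,4,5) = 1

Coefficients: [1, 4, 5]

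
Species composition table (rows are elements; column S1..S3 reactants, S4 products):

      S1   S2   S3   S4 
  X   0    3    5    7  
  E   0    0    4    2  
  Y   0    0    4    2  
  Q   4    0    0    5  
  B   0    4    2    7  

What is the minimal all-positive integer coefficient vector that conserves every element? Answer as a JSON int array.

Coefficients: [5, 6, 2, 4]

X: 5·0+6·3+2·5 = 28 | 4·7 = 28
E: 5·0+6·0+2·4 = 8 | 4·2 = 8
Y: 5·0+6·0+2·4 = 8 | 4·2 = 8
Q: 5·4+6·0+2·0 = 20 | 4·5 = 20
B: 5·0+6·4+2·2 = 28 | 4·7 = 28
gcd(5,6,2,4) = 1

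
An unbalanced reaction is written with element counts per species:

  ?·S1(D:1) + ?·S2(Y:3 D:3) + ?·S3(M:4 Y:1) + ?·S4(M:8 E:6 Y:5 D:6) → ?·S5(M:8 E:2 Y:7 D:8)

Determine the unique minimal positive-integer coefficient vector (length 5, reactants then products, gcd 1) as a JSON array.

M: 6·0+4·0+4·4+1·8 = 24 | 3·8 = 24
E: 6·0+4·0+4·0+1·6 = 6 | 3·2 = 6
Y: 6·0+4·3+4·1+1·5 = 21 | 3·7 = 21
D: 6·1+4·3+4·0+1·6 = 24 | 3·8 = 24
gcd(6,4,4,1,3) = 1

Coefficients: [6, 4, 4, 1, 3]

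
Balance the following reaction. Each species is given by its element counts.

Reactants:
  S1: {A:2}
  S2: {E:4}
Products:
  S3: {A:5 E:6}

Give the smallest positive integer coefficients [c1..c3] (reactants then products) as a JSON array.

A: 5·2+3·0 = 10 | 2·5 = 10
E: 5·0+3·4 = 12 | 2·6 = 12
gcd(5,3,2) = 1

Coefficients: [5, 3, 2]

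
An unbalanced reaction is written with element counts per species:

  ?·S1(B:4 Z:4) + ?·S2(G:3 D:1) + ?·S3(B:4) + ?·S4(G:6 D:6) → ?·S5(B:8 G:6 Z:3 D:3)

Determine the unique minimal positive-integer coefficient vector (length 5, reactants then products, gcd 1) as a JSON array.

Coefficients: [3, 6, 5, 1, 4]

B: 3·4+6·0+5·4+1·0 = 32 | 4·8 = 32
G: 3·0+6·3+5·0+1·6 = 24 | 4·6 = 24
Z: 3·4+6·0+5·0+1·0 = 12 | 4·3 = 12
D: 3·0+6·1+5·0+1·6 = 12 | 4·3 = 12
gcd(3,6,5,1,4) = 1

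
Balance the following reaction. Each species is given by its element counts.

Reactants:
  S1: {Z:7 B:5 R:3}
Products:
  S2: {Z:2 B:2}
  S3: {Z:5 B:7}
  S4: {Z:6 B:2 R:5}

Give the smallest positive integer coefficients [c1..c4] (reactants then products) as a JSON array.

Z: 5·7 = 35 | 6·2+1·5+3·6 = 35
B: 5·5 = 25 | 6·2+1·7+3·2 = 25
R: 5·3 = 15 | 6·0+1·0+3·5 = 15
gcd(5,6,1,3) = 1

Coefficients: [5, 6, 1, 3]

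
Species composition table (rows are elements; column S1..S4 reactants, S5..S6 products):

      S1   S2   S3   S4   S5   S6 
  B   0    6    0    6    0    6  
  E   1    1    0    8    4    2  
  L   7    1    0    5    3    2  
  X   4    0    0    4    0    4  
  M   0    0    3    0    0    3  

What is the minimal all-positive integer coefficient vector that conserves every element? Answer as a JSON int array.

Coefficients: [1, 1, 5, 4, 6, 5]

B: 1·0+1·6+5·0+4·6 = 30 | 6·0+5·6 = 30
E: 1·1+1·1+5·0+4·8 = 34 | 6·4+5·2 = 34
L: 1·7+1·1+5·0+4·5 = 28 | 6·3+5·2 = 28
X: 1·4+1·0+5·0+4·4 = 20 | 6·0+5·4 = 20
M: 1·0+1·0+5·3+4·0 = 15 | 6·0+5·3 = 15
gcd(1,1,5,4,6,5) = 1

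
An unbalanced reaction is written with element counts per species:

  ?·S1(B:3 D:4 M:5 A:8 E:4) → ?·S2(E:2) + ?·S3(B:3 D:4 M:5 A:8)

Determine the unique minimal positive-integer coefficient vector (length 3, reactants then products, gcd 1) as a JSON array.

B: 1·3 = 3 | 2·0+1·3 = 3
D: 1·4 = 4 | 2·0+1·4 = 4
M: 1·5 = 5 | 2·0+1·5 = 5
A: 1·8 = 8 | 2·0+1·8 = 8
E: 1·4 = 4 | 2·2+1·0 = 4
gcd(1,2,1) = 1

Coefficients: [1, 2, 1]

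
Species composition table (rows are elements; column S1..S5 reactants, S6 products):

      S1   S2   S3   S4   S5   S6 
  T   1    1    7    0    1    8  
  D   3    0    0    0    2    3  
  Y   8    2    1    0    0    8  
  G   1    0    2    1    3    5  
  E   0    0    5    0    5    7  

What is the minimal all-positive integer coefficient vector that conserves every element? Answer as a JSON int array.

T: 3·1+6·1+4·7+5·0+3·1 = 40 | 5·8 = 40
D: 3·3+6·0+4·0+5·0+3·2 = 15 | 5·3 = 15
Y: 3·8+6·2+4·1+5·0+3·0 = 40 | 5·8 = 40
G: 3·1+6·0+4·2+5·1+3·3 = 25 | 5·5 = 25
E: 3·0+6·0+4·5+5·0+3·5 = 35 | 5·7 = 35
gcd(3,6,4,5,3,5) = 1

Coefficients: [3, 6, 4, 5, 3, 5]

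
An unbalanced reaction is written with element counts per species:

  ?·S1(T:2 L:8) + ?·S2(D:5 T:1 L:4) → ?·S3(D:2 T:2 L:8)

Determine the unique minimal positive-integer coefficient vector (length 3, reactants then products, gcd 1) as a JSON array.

D: 4·0+2·5 = 10 | 5·2 = 10
T: 4·2+2·1 = 10 | 5·2 = 10
L: 4·8+2·4 = 40 | 5·8 = 40
gcd(4,2,5) = 1

Coefficients: [4, 2, 5]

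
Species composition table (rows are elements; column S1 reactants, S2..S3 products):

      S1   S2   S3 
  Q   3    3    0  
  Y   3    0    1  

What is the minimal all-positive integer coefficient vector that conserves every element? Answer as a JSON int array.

Q: 1·3 = 3 | 1·3+3·0 = 3
Y: 1·3 = 3 | 1·0+3·1 = 3
gcd(1,1,3) = 1

Coefficients: [1, 1, 3]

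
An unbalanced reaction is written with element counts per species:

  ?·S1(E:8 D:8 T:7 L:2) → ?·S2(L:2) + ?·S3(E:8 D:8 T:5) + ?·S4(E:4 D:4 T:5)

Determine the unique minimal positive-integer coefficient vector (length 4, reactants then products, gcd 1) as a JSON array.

E: 5·8 = 40 | 5·0+3·8+4·4 = 40
D: 5·8 = 40 | 5·0+3·8+4·4 = 40
T: 5·7 = 35 | 5·0+3·5+4·5 = 35
L: 5·2 = 10 | 5·2+3·0+4·0 = 10
gcd(5,5,3,4) = 1

Coefficients: [5, 5, 3, 4]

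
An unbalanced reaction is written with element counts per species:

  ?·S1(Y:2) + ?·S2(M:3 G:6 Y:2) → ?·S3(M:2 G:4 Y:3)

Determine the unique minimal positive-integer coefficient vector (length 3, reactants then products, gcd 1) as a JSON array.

M: 5·0+4·3 = 12 | 6·2 = 12
G: 5·0+4·6 = 24 | 6·4 = 24
Y: 5·2+4·2 = 18 | 6·3 = 18
gcd(5,4,6) = 1

Coefficients: [5, 4, 6]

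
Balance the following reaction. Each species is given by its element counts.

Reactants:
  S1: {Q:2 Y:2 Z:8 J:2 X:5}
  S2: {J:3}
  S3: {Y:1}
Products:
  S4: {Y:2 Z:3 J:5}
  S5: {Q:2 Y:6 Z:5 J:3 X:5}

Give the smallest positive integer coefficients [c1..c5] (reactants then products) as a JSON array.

Q: 1·2+2·0+6·0 = 2 | 1·0+1·2 = 2
Y: 1·2+2·0+6·1 = 8 | 1·2+1·6 = 8
Z: 1·8+2·0+6·0 = 8 | 1·3+1·5 = 8
J: 1·2+2·3+6·0 = 8 | 1·5+1·3 = 8
X: 1·5+2·0+6·0 = 5 | 1·0+1·5 = 5
gcd(1,2,6,1,1) = 1

Coefficients: [1, 2, 6, 1, 1]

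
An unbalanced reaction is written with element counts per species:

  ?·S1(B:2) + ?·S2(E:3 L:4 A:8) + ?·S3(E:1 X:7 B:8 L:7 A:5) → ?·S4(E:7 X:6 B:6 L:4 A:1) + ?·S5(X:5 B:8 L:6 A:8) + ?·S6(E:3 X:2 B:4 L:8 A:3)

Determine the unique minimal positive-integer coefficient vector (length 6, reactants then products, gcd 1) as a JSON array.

E: 5·0+2·3+4·1 = 10 | 1·7+4·0+1·3 = 10
X: 5·0+2·0+4·7 = 28 | 1·6+4·5+1·2 = 28
B: 5·2+2·0+4·8 = 42 | 1·6+4·8+1·4 = 42
L: 5·0+2·4+4·7 = 36 | 1·4+4·6+1·8 = 36
A: 5·0+2·8+4·5 = 36 | 1·1+4·8+1·3 = 36
gcd(5,2,4,1,4,1) = 1

Coefficients: [5, 2, 4, 1, 4, 1]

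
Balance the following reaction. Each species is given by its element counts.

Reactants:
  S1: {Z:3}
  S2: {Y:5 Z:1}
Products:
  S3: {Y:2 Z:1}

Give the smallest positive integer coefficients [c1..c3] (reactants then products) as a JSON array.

Coefficients: [1, 2, 5]

Y: 1·0+2·5 = 10 | 5·2 = 10
Z: 1·3+2·1 = 5 | 5·1 = 5
gcd(1,2,5) = 1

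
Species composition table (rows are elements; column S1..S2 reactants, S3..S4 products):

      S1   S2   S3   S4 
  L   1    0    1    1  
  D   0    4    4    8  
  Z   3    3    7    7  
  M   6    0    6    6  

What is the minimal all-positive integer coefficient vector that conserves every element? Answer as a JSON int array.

L: 3·1+4·0 = 3 | 2·1+1·1 = 3
D: 3·0+4·4 = 16 | 2·4+1·8 = 16
Z: 3·3+4·3 = 21 | 2·7+1·7 = 21
M: 3·6+4·0 = 18 | 2·6+1·6 = 18
gcd(3,4,2,1) = 1

Coefficients: [3, 4, 2, 1]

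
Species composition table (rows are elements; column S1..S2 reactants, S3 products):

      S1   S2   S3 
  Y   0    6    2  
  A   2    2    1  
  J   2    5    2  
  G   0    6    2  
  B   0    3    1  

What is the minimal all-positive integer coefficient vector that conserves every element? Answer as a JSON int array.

Y: 1·0+2·6 = 12 | 6·2 = 12
A: 1·2+2·2 = 6 | 6·1 = 6
J: 1·2+2·5 = 12 | 6·2 = 12
G: 1·0+2·6 = 12 | 6·2 = 12
B: 1·0+2·3 = 6 | 6·1 = 6
gcd(1,2,6) = 1

Coefficients: [1, 2, 6]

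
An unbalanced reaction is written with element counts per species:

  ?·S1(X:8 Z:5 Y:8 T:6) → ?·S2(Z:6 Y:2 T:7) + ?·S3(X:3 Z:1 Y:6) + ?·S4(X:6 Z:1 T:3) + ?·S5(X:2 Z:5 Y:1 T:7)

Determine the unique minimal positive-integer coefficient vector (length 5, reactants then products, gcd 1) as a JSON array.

Coefficients: [5, 1, 6, 3, 2]

X: 5·8 = 40 | 1·0+6·3+3·6+2·2 = 40
Z: 5·5 = 25 | 1·6+6·1+3·1+2·5 = 25
Y: 5·8 = 40 | 1·2+6·6+3·0+2·1 = 40
T: 5·6 = 30 | 1·7+6·0+3·3+2·7 = 30
gcd(5,1,6,3,2) = 1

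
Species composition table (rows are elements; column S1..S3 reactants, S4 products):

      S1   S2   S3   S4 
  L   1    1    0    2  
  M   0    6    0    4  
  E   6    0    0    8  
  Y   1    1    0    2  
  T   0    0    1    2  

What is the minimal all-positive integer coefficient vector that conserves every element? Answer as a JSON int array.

Coefficients: [4, 2, 6, 3]

L: 4·1+2·1+6·0 = 6 | 3·2 = 6
M: 4·0+2·6+6·0 = 12 | 3·4 = 12
E: 4·6+2·0+6·0 = 24 | 3·8 = 24
Y: 4·1+2·1+6·0 = 6 | 3·2 = 6
T: 4·0+2·0+6·1 = 6 | 3·2 = 6
gcd(4,2,6,3) = 1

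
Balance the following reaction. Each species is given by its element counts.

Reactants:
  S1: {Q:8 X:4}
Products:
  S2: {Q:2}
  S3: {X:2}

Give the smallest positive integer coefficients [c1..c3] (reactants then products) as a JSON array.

Coefficients: [1, 4, 2]

Q: 1·8 = 8 | 4·2+2·0 = 8
X: 1·4 = 4 | 4·0+2·2 = 4
gcd(1,4,2) = 1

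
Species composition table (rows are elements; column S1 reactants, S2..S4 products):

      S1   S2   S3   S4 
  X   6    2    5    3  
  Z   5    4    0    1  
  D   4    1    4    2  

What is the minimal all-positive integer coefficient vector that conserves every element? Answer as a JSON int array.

Coefficients: [5, 6, 3, 1]

X: 5·6 = 30 | 6·2+3·5+1·3 = 30
Z: 5·5 = 25 | 6·4+3·0+1·1 = 25
D: 5·4 = 20 | 6·1+3·4+1·2 = 20
gcd(5,6,3,1) = 1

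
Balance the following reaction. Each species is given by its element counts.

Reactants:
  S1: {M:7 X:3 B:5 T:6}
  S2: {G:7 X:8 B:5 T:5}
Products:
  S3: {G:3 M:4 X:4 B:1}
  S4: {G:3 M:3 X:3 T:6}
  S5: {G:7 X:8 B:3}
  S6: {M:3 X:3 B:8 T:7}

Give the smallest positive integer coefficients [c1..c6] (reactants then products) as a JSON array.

Coefficients: [6, 6, 3, 4, 3, 6]

G: 6·0+6·7 = 42 | 3·3+4·3+3·7+6·0 = 42
M: 6·7+6·0 = 42 | 3·4+4·3+3·0+6·3 = 42
X: 6·3+6·8 = 66 | 3·4+4·3+3·8+6·3 = 66
B: 6·5+6·5 = 60 | 3·1+4·0+3·3+6·8 = 60
T: 6·6+6·5 = 66 | 3·0+4·6+3·0+6·7 = 66
gcd(6,6,3,4,3,6) = 1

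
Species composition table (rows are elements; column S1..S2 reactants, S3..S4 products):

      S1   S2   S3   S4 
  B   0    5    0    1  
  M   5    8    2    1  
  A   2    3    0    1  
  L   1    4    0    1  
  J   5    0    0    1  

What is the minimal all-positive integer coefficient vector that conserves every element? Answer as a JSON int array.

B: 1·0+1·5 = 5 | 4·0+5·1 = 5
M: 1·5+1·8 = 13 | 4·2+5·1 = 13
A: 1·2+1·3 = 5 | 4·0+5·1 = 5
L: 1·1+1·4 = 5 | 4·0+5·1 = 5
J: 1·5+1·0 = 5 | 4·0+5·1 = 5
gcd(1,1,4,5) = 1

Coefficients: [1, 1, 4, 5]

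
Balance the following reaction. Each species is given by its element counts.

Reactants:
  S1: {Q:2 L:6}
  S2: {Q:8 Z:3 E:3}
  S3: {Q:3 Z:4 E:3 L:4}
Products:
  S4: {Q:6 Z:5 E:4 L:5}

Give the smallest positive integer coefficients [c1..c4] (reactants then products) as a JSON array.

Q: 1·2+2·8+6·3 = 36 | 6·6 = 36
Z: 1·0+2·3+6·4 = 30 | 6·5 = 30
E: 1·0+2·3+6·3 = 24 | 6·4 = 24
L: 1·6+2·0+6·4 = 30 | 6·5 = 30
gcd(1,2,6,6) = 1

Coefficients: [1, 2, 6, 6]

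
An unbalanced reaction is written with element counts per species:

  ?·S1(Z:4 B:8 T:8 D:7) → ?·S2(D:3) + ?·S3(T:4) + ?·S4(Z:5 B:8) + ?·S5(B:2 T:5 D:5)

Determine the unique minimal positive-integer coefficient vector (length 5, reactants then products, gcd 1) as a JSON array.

Coefficients: [5, 5, 5, 4, 4]

Z: 5·4 = 20 | 5·0+5·0+4·5+4·0 = 20
B: 5·8 = 40 | 5·0+5·0+4·8+4·2 = 40
T: 5·8 = 40 | 5·0+5·4+4·0+4·5 = 40
D: 5·7 = 35 | 5·3+5·0+4·0+4·5 = 35
gcd(5,5,5,4,4) = 1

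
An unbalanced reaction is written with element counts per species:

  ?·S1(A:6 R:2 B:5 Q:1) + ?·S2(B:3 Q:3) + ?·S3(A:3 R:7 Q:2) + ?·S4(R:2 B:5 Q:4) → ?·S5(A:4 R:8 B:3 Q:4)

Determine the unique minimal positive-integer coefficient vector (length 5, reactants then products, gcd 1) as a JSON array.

A: 1·6+1·0+6·3+2·0 = 24 | 6·4 = 24
R: 1·2+1·0+6·7+2·2 = 48 | 6·8 = 48
B: 1·5+1·3+6·0+2·5 = 18 | 6·3 = 18
Q: 1·1+1·3+6·2+2·4 = 24 | 6·4 = 24
gcd(1,1,6,2,6) = 1

Coefficients: [1, 1, 6, 2, 6]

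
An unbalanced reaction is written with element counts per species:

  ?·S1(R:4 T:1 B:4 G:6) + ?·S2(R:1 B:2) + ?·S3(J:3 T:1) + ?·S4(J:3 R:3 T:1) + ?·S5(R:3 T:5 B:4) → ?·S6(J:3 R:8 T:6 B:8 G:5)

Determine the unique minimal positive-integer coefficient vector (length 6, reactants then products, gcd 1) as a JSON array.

J: 5·0+4·0+3·3+3·3+5·0 = 18 | 6·3 = 18
R: 5·4+4·1+3·0+3·3+5·3 = 48 | 6·8 = 48
T: 5·1+4·0+3·1+3·1+5·5 = 36 | 6·6 = 36
B: 5·4+4·2+3·0+3·0+5·4 = 48 | 6·8 = 48
G: 5·6+4·0+3·0+3·0+5·0 = 30 | 6·5 = 30
gcd(5,4,3,3,5,6) = 1

Coefficients: [5, 4, 3, 3, 5, 6]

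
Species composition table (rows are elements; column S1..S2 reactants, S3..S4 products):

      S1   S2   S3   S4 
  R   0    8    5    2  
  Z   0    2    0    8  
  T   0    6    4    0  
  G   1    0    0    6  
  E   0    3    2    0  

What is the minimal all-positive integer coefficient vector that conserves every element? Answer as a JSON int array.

R: 6·0+4·8 = 32 | 6·5+1·2 = 32
Z: 6·0+4·2 = 8 | 6·0+1·8 = 8
T: 6·0+4·6 = 24 | 6·4+1·0 = 24
G: 6·1+4·0 = 6 | 6·0+1·6 = 6
E: 6·0+4·3 = 12 | 6·2+1·0 = 12
gcd(6,4,6,1) = 1

Coefficients: [6, 4, 6, 1]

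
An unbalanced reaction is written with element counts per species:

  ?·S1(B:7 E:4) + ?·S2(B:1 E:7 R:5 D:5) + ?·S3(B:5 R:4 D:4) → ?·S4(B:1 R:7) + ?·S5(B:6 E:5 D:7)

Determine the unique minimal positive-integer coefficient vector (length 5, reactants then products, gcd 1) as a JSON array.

Coefficients: [1, 3, 5, 5, 5]

B: 1·7+3·1+5·5 = 35 | 5·1+5·6 = 35
E: 1·4+3·7+5·0 = 25 | 5·0+5·5 = 25
R: 1·0+3·5+5·4 = 35 | 5·7+5·0 = 35
D: 1·0+3·5+5·4 = 35 | 5·0+5·7 = 35
gcd(1,3,5,5,5) = 1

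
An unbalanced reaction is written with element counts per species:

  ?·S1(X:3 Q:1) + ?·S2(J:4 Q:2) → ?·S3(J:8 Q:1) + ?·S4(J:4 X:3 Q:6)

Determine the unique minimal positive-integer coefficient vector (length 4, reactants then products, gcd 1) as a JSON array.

Coefficients: [1, 3, 1, 1]

J: 1·0+3·4 = 12 | 1·8+1·4 = 12
X: 1·3+3·0 = 3 | 1·0+1·3 = 3
Q: 1·1+3·2 = 7 | 1·1+1·6 = 7
gcd(1,3,1,1) = 1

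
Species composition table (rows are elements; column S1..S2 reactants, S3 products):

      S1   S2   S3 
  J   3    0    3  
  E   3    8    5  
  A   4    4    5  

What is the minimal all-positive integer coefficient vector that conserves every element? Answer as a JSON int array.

Coefficients: [4, 1, 4]

J: 4·3+1·0 = 12 | 4·3 = 12
E: 4·3+1·8 = 20 | 4·5 = 20
A: 4·4+1·4 = 20 | 4·5 = 20
gcd(4,1,4) = 1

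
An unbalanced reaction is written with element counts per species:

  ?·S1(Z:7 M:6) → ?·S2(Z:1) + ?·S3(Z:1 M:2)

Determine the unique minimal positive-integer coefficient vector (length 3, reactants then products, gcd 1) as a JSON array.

Z: 1·7 = 7 | 4·1+3·1 = 7
M: 1·6 = 6 | 4·0+3·2 = 6
gcd(1,4,3) = 1

Coefficients: [1, 4, 3]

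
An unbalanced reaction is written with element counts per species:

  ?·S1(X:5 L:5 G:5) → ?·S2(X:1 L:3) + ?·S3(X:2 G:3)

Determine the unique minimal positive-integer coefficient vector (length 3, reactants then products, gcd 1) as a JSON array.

Coefficients: [3, 5, 5]

X: 3·5 = 15 | 5·1+5·2 = 15
L: 3·5 = 15 | 5·3+5·0 = 15
G: 3·5 = 15 | 5·0+5·3 = 15
gcd(3,5,5) = 1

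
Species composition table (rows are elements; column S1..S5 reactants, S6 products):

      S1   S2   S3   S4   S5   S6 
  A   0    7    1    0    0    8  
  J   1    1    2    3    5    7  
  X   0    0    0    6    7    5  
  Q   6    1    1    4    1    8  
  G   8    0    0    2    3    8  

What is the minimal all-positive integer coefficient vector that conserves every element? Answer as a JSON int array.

Coefficients: [3, 4, 4, 1, 2, 4]

A: 3·0+4·7+4·1+1·0+2·0 = 32 | 4·8 = 32
J: 3·1+4·1+4·2+1·3+2·5 = 28 | 4·7 = 28
X: 3·0+4·0+4·0+1·6+2·7 = 20 | 4·5 = 20
Q: 3·6+4·1+4·1+1·4+2·1 = 32 | 4·8 = 32
G: 3·8+4·0+4·0+1·2+2·3 = 32 | 4·8 = 32
gcd(3,4,4,1,2,4) = 1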